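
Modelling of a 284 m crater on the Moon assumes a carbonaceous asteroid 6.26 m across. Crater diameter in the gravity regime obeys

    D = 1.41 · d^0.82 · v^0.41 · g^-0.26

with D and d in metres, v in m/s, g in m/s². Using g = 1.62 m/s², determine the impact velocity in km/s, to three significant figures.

v ≈ 14.4 km/s

Rearranging for v: v = [D / (1.41 · 6.26^0.82 · 1.62^-0.26)]^(1/0.41).
6.26^0.82 = 4.500
1.62^-0.26 = 0.8821
Denominator = 1.41 × 4.500 × 0.8821 = 5.597
D / 5.597 = 284 / 5.597 = 50.74
v = 50.74^(1/0.41) = 50.74^2.439 = 14433 m/s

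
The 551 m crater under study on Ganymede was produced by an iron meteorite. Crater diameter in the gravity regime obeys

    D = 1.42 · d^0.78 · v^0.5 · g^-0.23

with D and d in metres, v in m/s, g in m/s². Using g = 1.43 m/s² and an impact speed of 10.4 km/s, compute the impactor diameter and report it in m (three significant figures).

Rearranging for d: d = [D / (1.42 · 10400^0.5 · 1.43^-0.23)]^(1/0.78).
10400^0.5 = 102.0
1.43^-0.23 = 0.9210
Denominator = 1.42 × 102.0 × 0.9210 = 133.4
D / 133.4 = 551 / 133.4 = 4.130
d = 4.130^(1/0.78) = 4.130^1.2821 = 6.162 m

d ≈ 6.16 m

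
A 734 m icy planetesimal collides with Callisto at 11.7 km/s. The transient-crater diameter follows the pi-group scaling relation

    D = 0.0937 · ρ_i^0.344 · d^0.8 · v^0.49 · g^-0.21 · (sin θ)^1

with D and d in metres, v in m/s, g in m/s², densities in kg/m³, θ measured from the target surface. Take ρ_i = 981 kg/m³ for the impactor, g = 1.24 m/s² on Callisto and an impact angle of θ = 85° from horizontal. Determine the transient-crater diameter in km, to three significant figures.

D ≈ 18.4 km

In SI units: v = 11700 m/s.
ρ_i^0.344 = 981^0.344 = 10.69
d^0.8 = 734^0.8 = 196.1
v^0.49 = 11700^0.49 = 98.49
g^-0.21 = 1.24^-0.21 = 0.9558
(sin 85°)^1 = 0.9962^1 = 0.9962
D = 0.0937 × 10.69 × 196.1 × 98.49 × 0.9558 × 0.9962 = 18420 m
   = 18.42 km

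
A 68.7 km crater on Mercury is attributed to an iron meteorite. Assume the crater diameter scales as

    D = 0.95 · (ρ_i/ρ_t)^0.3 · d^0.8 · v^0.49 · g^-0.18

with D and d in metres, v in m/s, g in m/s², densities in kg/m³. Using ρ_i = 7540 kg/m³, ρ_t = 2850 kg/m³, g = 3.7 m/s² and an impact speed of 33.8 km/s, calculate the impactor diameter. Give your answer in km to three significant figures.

Rearranging for d: d = [D / (0.95 · (7540/2850)^0.3 · 33800^0.49 · 3.7^-0.18)]^(1/0.8).
D = 68700 m.
(7540/2850)^0.3 = 1.339
33800^0.49 = 165.6
3.7^-0.18 = 0.7902
Denominator = 0.95 × 1.339 × 165.6 × 0.7902 = 166.5
D / 166.5 = 68700 / 166.5 = 412.6
d = 412.6^(1/0.8) = 412.6^1.25 = 1860 m

d ≈ 1.86 km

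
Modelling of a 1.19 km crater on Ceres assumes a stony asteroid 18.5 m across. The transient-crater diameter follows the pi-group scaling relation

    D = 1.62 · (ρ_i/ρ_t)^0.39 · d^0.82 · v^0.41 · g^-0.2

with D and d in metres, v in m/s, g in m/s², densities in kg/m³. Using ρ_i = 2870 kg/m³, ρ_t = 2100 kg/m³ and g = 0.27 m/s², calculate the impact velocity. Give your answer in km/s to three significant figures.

v ≈ 11.2 km/s

Rearranging for v: v = [D / (1.62 · (2870/2100)^0.39 · 18.5^0.82 · 0.27^-0.2)]^(1/0.41).
D = 1190 m.
(2870/2100)^0.39 = 1.130
18.5^0.82 = 10.94
0.27^-0.2 = 1.299
Denominator = 1.62 × 1.130 × 10.94 × 1.299 = 26.01
D / 26.01 = 1190 / 26.01 = 45.75
v = 45.75^(1/0.41) = 45.75^2.439 = 11212 m/s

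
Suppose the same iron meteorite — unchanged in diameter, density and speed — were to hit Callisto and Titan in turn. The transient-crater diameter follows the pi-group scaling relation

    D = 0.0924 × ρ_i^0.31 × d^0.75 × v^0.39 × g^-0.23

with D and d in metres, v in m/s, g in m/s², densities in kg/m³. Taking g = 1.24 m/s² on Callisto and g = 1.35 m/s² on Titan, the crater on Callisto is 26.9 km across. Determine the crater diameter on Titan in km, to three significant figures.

All impactor-dependent factors cancel in the ratio, leaving D_Titan/D_Callisto = (g_Titan/g_Callisto)^-0.23.
(1.35/1.24)^-0.23 = 1.089^-0.23 = 0.9806
D_Titan = 0.9806 × 26.9 km = 26.4 km

D ≈ 26.4 km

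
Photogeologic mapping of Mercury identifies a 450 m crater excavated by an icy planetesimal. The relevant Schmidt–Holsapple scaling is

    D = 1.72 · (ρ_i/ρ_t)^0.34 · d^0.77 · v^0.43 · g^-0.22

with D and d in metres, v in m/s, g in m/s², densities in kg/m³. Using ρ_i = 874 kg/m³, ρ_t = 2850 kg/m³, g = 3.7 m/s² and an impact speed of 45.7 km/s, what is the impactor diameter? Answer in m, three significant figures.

Rearranging for d: d = [D / (1.72 · (874/2850)^0.34 · 45700^0.43 · 3.7^-0.22)]^(1/0.77).
(874/2850)^0.34 = 0.6691
45700^0.43 = 100.9
3.7^-0.22 = 0.7499
Denominator = 1.72 × 0.6691 × 100.9 × 0.7499 = 87.08
D / 87.08 = 450 / 87.08 = 5.168
d = 5.168^(1/0.77) = 5.168^1.2987 = 8.441 m

d ≈ 8.44 m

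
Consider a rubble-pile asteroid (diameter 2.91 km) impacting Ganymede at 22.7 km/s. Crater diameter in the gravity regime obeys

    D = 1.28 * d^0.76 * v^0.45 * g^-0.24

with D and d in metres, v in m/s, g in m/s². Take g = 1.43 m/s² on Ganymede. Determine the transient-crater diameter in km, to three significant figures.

D ≈ 46.0 km

In SI units: d = 2910 m, v = 22700 m/s.
d^0.76 = 2910^0.76 = 429.1
v^0.45 = 22700^0.45 = 91.25
g^-0.24 = 1.43^-0.24 = 0.9177
D = 1.28 × 429.1 × 91.25 × 0.9177 = 45994 m
   = 45.99 km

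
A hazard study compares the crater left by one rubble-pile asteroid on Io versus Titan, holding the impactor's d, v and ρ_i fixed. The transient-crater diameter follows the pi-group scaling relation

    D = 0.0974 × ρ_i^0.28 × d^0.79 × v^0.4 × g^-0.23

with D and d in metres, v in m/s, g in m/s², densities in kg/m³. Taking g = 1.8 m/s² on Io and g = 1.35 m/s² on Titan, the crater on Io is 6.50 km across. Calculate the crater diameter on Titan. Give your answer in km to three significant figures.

All impactor-dependent factors cancel in the ratio, leaving D_Titan/D_Io = (g_Titan/g_Io)^-0.23.
(1.35/1.8)^-0.23 = 0.7500^-0.23 = 1.068
D_Titan = 1.068 × 6.50 km = 6.94 km

D ≈ 6.94 km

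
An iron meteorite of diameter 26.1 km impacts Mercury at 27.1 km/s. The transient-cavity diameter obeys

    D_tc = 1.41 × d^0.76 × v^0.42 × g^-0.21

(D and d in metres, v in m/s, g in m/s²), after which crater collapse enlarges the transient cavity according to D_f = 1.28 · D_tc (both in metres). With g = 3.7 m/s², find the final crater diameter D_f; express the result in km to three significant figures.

In SI: d = 26100 m, v = 27100 m/s.
d^0.76 = 26100^0.76 = 2273
v^0.42 = 27100^0.42 = 72.75
g^-0.21 = 3.7^-0.21 = 0.7598
D_tc = 1.41 × 2273 × 72.75 × 0.7598 = 1.772 × 10^5 m
D_f = 1.28 × 1.772 × 10^5 = 2.268 × 10^5 m
     = 226.8 km

D_f ≈ 227 km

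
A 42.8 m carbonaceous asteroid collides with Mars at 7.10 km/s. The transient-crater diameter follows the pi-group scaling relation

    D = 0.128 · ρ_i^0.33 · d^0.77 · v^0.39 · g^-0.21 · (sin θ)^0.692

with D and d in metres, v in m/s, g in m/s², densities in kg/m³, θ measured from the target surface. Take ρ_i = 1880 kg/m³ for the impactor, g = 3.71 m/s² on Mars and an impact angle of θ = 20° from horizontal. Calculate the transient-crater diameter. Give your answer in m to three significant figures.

In SI units: v = 7100 m/s.
ρ_i^0.33 = 1880^0.33 = 12.04
d^0.77 = 42.8^0.77 = 18.04
v^0.39 = 7100^0.39 = 31.77
g^-0.21 = 3.71^-0.21 = 0.7593
(sin 20°)^0.692 = 0.3420^0.692 = 0.4759
D = 0.128 × 12.04 × 18.04 × 31.77 × 0.7593 × 0.4759 = 319.2 m

D ≈ 319 m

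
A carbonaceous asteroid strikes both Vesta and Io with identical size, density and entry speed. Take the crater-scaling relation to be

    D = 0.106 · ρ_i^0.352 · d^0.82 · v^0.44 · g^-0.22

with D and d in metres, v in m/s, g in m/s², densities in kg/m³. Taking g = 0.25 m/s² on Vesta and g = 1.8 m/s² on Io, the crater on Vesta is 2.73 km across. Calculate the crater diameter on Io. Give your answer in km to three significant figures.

All impactor-dependent factors cancel in the ratio, leaving D_Io/D_Vesta = (g_Io/g_Vesta)^-0.22.
(1.8/0.25)^-0.22 = 7.200^-0.22 = 0.6477
D_Io = 0.6477 × 2.73 km = 1.77 km

D ≈ 1.77 km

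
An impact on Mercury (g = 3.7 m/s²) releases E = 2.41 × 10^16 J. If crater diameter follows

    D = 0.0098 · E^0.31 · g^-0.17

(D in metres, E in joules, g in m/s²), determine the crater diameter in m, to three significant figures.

E^0.31 = (2.41 × 10^16)^0.31 = 1.198 × 10^5
g^-0.17 = 3.7^-0.17 = 0.8006
D = 0.0098 × 1.198 × 10^5 × 0.8006 = 939.9 m

D ≈ 940 m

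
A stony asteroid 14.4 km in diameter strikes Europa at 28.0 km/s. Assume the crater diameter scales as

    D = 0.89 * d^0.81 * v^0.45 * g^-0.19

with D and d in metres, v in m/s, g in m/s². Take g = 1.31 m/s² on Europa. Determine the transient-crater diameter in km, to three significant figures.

D ≈ 198 km

In SI units: d = 14400 m, v = 28000 m/s.
d^0.81 = 14400^0.81 = 2335
v^0.45 = 28000^0.45 = 100.3
g^-0.19 = 1.31^-0.19 = 0.9500
D = 0.89 × 2335 × 100.3 × 0.9500 = 1.980 × 10^5 m
   = 198.0 km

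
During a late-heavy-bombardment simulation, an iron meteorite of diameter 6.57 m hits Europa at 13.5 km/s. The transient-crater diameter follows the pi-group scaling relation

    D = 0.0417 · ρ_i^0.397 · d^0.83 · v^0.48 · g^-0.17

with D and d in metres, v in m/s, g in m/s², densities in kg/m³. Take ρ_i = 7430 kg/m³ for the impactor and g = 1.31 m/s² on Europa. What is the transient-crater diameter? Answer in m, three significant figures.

In SI units: v = 13500 m/s.
ρ_i^0.397 = 7430^0.397 = 34.42
d^0.83 = 6.57^0.83 = 4.771
v^0.48 = 13500^0.48 = 96.06
g^-0.17 = 1.31^-0.17 = 0.9551
D = 0.0417 × 34.42 × 4.771 × 96.06 × 0.9551 = 628.3 m

D ≈ 628 m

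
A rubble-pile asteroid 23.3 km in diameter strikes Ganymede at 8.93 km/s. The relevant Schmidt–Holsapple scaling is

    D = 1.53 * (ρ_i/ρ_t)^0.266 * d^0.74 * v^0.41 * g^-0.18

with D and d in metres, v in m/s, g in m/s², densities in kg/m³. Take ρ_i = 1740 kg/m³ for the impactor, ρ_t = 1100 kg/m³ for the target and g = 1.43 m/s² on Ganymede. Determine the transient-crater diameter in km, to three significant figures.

D ≈ 115 km

In SI units: d = 23300 m, v = 8930 m/s.
(ρ_i/ρ_t)^0.266 = (1740/1100)^0.266 = 1.130
d^0.74 = 23300^0.74 = 1705
v^0.41 = 8930^0.41 = 41.67
g^-0.18 = 1.43^-0.18 = 0.9376
D = 1.53 × 1.130 × 1705 × 41.67 × 0.9376 = 1.152 × 10^5 m
   = 115.2 km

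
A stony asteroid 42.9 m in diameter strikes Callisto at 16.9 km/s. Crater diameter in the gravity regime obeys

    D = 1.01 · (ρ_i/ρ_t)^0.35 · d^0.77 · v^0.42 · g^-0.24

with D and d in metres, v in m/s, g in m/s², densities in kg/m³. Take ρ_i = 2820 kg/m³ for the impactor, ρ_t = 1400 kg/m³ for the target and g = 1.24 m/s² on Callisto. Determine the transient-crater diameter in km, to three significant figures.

D ≈ 1.32 km

In SI units: v = 16900 m/s.
(ρ_i/ρ_t)^0.35 = (2820/1400)^0.35 = 1.278
d^0.77 = 42.9^0.77 = 18.07
v^0.42 = 16900^0.42 = 59.66
g^-0.24 = 1.24^-0.24 = 0.9497
D = 1.01 × 1.278 × 18.07 × 59.66 × 0.9497 = 1322 m
   = 1.322 km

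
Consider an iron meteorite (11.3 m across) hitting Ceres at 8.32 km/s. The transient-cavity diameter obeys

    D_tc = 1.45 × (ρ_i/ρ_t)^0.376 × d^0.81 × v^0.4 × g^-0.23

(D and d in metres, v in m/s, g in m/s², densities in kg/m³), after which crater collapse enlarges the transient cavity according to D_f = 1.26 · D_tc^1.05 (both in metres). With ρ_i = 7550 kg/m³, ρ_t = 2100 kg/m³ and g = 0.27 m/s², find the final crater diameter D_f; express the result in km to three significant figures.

D_f ≈ 1.47 km

v = 8320 m/s.
(ρ_i/ρ_t)^0.376 = (7550/2100)^0.376 = 1.618
d^0.81 = 11.3^0.81 = 7.128
v^0.4 = 8320^0.4 = 36.99
g^-0.23 = 0.27^-0.23 = 1.351
D_tc = 1.45 × 1.618 × 7.128 × 36.99 × 1.351 = 835.7 m
D_f = 1.26 × (835.7)^1.05 = 1474 m
     = 1.474 km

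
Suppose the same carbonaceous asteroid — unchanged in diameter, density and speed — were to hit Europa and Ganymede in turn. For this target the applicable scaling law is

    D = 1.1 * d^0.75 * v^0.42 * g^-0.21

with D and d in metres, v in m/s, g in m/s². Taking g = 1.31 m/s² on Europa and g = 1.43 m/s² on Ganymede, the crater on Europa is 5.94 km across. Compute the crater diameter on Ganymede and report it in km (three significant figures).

All impactor-dependent factors cancel in the ratio, leaving D_Ganymede/D_Europa = (g_Ganymede/g_Europa)^-0.21.
(1.43/1.31)^-0.21 = 1.092^-0.21 = 0.9817
D_Ganymede = 0.9817 × 5.94 km = 5.83 km

D ≈ 5.83 km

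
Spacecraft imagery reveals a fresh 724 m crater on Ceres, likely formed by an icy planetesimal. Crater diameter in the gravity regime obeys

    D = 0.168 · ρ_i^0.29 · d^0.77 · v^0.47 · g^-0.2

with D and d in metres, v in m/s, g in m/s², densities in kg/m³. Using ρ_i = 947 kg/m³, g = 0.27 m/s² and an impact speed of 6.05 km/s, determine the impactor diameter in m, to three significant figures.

d ≈ 13.9 m

Rearranging for d: d = [D / (0.168 · 947^0.29 · 6050^0.47 · 0.27^-0.2)]^(1/0.77).
947^0.29 = 7.297
6050^0.47 = 59.90
0.27^-0.2 = 1.299
Denominator = 0.168 × 7.297 × 59.90 × 1.299 = 95.39
D / 95.39 = 724 / 95.39 = 7.590
d = 7.590^(1/0.77) = 7.590^1.2987 = 13.90 m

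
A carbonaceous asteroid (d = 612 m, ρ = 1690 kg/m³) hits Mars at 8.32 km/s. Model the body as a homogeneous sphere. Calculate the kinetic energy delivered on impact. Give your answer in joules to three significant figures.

E ≈ 7.02 × 10^18 J

v = 8320 m/s.
Mass m = (π/6) ρ d³ = (π/6) × 1690 × (612)³ = 2.028 × 10^11 kg
E = ½ m v² = 0.5 × 2.028 × 10^11 × (8320)² = 7.019 × 10^18 J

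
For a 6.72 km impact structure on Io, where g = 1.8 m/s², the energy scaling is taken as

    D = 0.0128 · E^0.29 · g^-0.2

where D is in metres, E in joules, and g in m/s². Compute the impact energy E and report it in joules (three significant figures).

Rearranging: E = [D / (0.0128 · g^-0.2)]^(1/0.29).
D = 6720 m.
g^-0.2 = 1.8^-0.2 = 0.8891
D / (0.0128 × 0.8891) = 6720 / (0.01138) = 5.905 × 10^5
E = (5.905 × 10^5)^3.4483 = 7.960 × 10^19 J

E ≈ 7.96 × 10^19 J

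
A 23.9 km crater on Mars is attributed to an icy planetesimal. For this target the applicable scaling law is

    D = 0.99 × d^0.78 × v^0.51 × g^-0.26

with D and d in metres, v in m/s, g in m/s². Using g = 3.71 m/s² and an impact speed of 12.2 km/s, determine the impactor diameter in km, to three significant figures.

d ≈ 1.37 km

Rearranging for d: d = [D / (0.99 · 12200^0.51 · 3.71^-0.26)]^(1/0.78).
D = 23900 m.
12200^0.51 = 121.4
3.71^-0.26 = 0.7112
Denominator = 0.99 × 121.4 × 0.7112 = 85.48
D / 85.48 = 23900 / 85.48 = 279.6
d = 279.6^(1/0.78) = 279.6^1.2821 = 1370 m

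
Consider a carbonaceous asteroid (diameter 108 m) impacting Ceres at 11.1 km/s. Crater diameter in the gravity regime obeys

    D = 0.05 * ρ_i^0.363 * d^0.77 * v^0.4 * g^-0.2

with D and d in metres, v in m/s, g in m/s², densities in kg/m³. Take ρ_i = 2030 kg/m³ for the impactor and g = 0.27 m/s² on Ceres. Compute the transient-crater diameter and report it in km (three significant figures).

D ≈ 1.57 km

In SI units: v = 11100 m/s.
ρ_i^0.363 = 2030^0.363 = 15.87
d^0.77 = 108^0.77 = 36.79
v^0.4 = 11100^0.4 = 41.51
g^-0.2 = 0.27^-0.2 = 1.299
D = 0.05 × 15.87 × 36.79 × 41.51 × 1.299 = 1574 m
   = 1.574 km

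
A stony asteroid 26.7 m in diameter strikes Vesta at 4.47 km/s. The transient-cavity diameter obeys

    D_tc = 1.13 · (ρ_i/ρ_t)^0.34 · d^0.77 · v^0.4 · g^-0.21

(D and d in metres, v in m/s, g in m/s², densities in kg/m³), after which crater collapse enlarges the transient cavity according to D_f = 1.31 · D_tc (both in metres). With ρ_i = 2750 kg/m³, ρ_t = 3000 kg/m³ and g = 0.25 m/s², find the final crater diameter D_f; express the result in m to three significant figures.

v = 4470 m/s.
(ρ_i/ρ_t)^0.34 = (2750/3000)^0.34 = 0.9708
d^0.77 = 26.7^0.77 = 12.54
v^0.4 = 4470^0.4 = 28.85
g^-0.21 = 0.25^-0.21 = 1.338
D_tc = 1.13 × 0.9708 × 12.54 × 28.85 × 1.338 = 531.0 m
D_f = 1.31 × 531.0 = 695.6 m

D_f ≈ 696 m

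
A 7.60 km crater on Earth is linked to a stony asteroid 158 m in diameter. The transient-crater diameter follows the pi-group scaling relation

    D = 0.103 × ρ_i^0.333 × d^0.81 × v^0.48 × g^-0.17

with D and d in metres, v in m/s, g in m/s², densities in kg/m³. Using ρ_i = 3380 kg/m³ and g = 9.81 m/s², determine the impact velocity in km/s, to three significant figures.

v ≈ 21.6 km/s

Rearranging for v: v = [D / (0.103 · 3380^0.333 · 158^0.81 · 9.81^-0.17)]^(1/0.48).
D = 7600 m.
3380^0.333 = 14.97
158^0.81 = 60.38
9.81^-0.17 = 0.6783
Denominator = 0.103 × 14.97 × 60.38 × 0.6783 = 63.15
D / 63.15 = 7600 / 63.15 = 120.3
v = 120.3^(1/0.48) = 120.3^2.0833 = 21568 m/s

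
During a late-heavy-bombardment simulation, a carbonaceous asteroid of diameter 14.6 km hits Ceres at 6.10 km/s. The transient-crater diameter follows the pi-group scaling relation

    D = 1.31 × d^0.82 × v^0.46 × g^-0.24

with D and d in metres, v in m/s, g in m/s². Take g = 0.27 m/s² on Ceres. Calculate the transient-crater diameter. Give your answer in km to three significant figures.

D ≈ 257 km

In SI units: d = 14600 m, v = 6100 m/s.
d^0.82 = 14600^0.82 = 2599
v^0.46 = 6100^0.46 = 55.11
g^-0.24 = 0.27^-0.24 = 1.369
D = 1.31 × 2599 × 55.11 × 1.369 = 2.569 × 10^5 m
   = 256.9 km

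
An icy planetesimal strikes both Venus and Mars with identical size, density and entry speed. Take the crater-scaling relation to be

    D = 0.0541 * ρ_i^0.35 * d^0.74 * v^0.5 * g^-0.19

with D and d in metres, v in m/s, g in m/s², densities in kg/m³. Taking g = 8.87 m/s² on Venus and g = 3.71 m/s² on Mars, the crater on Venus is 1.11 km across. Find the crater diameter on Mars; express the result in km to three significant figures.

All impactor-dependent factors cancel in the ratio, leaving D_Mars/D_Venus = (g_Mars/g_Venus)^-0.19.
(3.71/8.87)^-0.19 = 0.4183^-0.19 = 1.180
D_Mars = 1.180 × 1.11 km = 1.31 km

D ≈ 1.31 km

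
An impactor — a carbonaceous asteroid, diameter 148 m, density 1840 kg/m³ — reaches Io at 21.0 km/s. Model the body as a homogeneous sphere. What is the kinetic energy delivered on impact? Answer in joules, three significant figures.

v = 21000 m/s.
Mass m = (π/6) ρ d³ = (π/6) × 1840 × (148)³ = 3.123 × 10^9 kg
E = ½ m v² = 0.5 × 3.123 × 10^9 × (21000)² = 6.886 × 10^17 J

E ≈ 6.89 × 10^17 J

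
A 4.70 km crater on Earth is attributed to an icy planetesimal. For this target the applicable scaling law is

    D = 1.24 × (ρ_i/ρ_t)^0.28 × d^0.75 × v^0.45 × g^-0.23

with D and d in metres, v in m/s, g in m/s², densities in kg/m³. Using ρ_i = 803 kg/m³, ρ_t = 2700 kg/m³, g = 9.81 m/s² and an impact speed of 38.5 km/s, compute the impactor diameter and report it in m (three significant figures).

d ≈ 332 m

Rearranging for d: d = [D / (1.24 · (803/2700)^0.28 · 38500^0.45 · 9.81^-0.23)]^(1/0.75).
D = 4700 m.
(803/2700)^0.28 = 0.7121
38500^0.45 = 115.7
9.81^-0.23 = 0.5914
Denominator = 1.24 × 0.7121 × 115.7 × 0.5914 = 60.42
D / 60.42 = 4700 / 60.42 = 77.79
d = 77.79^(1/0.75) = 77.79^1.3333 = 332.0 m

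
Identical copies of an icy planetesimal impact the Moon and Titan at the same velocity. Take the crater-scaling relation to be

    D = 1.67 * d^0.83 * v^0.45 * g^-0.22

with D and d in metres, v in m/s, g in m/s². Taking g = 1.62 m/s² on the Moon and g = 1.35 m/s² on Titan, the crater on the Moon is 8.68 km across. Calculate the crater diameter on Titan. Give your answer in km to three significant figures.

D ≈ 9.04 km

All impactor-dependent factors cancel in the ratio, leaving D_Titan/D_Moon = (g_Titan/g_Moon)^-0.22.
(1.35/1.62)^-0.22 = 0.8333^-0.22 = 1.041
D_Titan = 1.041 × 8.68 km = 9.04 km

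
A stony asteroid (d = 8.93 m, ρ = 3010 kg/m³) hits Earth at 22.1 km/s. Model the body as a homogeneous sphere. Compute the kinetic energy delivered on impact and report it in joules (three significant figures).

E ≈ 2.74 × 10^14 J

v = 22100 m/s.
Mass m = (π/6) ρ d³ = (π/6) × 3010 × (8.93)³ = 1.122 × 10^6 kg
E = ½ m v² = 0.5 × 1.122 × 10^6 × (22100)² = 2.740 × 10^14 J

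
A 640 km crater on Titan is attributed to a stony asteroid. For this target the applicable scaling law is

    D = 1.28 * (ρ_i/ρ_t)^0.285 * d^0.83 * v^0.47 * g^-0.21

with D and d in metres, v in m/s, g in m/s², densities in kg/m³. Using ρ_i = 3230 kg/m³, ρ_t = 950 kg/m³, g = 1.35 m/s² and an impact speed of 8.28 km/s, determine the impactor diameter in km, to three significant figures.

d ≈ 31.5 km

Rearranging for d: d = [D / (1.28 · (3230/950)^0.285 · 8280^0.47 · 1.35^-0.21)]^(1/0.83).
D = 640000 m.
(3230/950)^0.285 = 1.417
8280^0.47 = 69.42
1.35^-0.21 = 0.9389
Denominator = 1.28 × 1.417 × 69.42 × 0.9389 = 118.2
D / 118.2 = 640000 / 118.2 = 5415
d = 5415^(1/0.83) = 5415^1.2048 = 31495 m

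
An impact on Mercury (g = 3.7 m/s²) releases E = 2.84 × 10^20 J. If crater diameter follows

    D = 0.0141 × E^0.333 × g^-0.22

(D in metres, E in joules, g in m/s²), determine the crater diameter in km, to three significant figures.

E^0.333 = (2.84 × 10^20)^0.333 = 6.471 × 10^6
g^-0.22 = 3.7^-0.22 = 0.7499
D = 0.0141 × 6.471 × 10^6 × 0.7499 = 68422 m
   = 68.42 km

D ≈ 68.4 km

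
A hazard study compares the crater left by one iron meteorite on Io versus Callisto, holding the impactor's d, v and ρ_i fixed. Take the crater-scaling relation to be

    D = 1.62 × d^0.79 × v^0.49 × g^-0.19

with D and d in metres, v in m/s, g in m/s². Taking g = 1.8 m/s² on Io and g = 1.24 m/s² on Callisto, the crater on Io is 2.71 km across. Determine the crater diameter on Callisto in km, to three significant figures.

All impactor-dependent factors cancel in the ratio, leaving D_Callisto/D_Io = (g_Callisto/g_Io)^-0.19.
(1.24/1.8)^-0.19 = 0.6889^-0.19 = 1.073
D_Callisto = 1.073 × 2.71 km = 2.91 km

D ≈ 2.91 km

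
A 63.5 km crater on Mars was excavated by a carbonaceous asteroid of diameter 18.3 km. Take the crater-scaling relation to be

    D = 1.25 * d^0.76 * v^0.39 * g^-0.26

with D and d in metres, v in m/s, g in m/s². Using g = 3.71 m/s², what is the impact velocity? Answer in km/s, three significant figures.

v ≈ 13.8 km/s

Rearranging for v: v = [D / (1.25 · 18300^0.76 · 3.71^-0.26)]^(1/0.39).
D = 63500 m.
18300^0.76 = 1736
3.71^-0.26 = 0.7112
Denominator = 1.25 × 1736 × 0.7112 = 1543
D / 1543 = 63500 / 1543 = 41.15
v = 41.15^(1/0.39) = 41.15^2.5641 = 13785 m/s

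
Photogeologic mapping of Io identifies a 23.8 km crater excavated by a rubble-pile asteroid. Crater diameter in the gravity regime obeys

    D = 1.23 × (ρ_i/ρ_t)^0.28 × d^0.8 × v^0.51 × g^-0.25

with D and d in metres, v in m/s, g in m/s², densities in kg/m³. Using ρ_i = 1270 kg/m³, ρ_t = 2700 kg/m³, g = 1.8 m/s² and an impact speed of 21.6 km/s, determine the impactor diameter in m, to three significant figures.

Rearranging for d: d = [D / (1.23 · (1270/2700)^0.28 · 21600^0.51 · 1.8^-0.25)]^(1/0.8).
D = 23800 m.
(1270/2700)^0.28 = 0.8096
21600^0.51 = 162.4
1.8^-0.25 = 0.8633
Denominator = 1.23 × 0.8096 × 162.4 × 0.8633 = 139.6
D / 139.6 = 23800 / 139.6 = 170.5
d = 170.5^(1/0.8) = 170.5^1.25 = 616.1 m

d ≈ 616 m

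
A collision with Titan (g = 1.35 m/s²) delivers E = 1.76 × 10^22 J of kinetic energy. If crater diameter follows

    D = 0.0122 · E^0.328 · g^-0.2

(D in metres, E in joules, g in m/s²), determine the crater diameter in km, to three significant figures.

D ≈ 227 km

E^0.328 = (1.76 × 10^22)^0.328 = 1.979 × 10^7
g^-0.2 = 1.35^-0.2 = 0.9417
D = 0.0122 × 1.979 × 10^7 × 0.9417 = 2.274 × 10^5 m
   = 227.4 km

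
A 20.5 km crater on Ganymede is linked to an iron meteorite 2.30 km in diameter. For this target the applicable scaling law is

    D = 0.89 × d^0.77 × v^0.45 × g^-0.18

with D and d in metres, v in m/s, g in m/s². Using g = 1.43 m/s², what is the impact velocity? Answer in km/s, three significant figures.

Rearranging for v: v = [D / (0.89 · 2300^0.77 · 1.43^-0.18)]^(1/0.45).
D = 20500 m.
2300^0.77 = 387.7
1.43^-0.18 = 0.9376
Denominator = 0.89 × 387.7 × 0.9376 = 323.5
D / 323.5 = 20500 / 323.5 = 63.37
v = 63.37^(1/0.45) = 63.37^2.2222 = 10096 m/s

v ≈ 10.1 km/s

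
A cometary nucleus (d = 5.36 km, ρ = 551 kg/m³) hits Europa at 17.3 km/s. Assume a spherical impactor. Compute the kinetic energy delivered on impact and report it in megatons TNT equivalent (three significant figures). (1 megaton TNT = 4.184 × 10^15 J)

E ≈ 1.59 × 10^6 Mt TNT

d = 5360 m; v = 17300 m/s.
Mass m = (π/6) ρ d³ = (π/6) × 551 × (5360)³ = 4.443 × 10^13 kg
E = ½ m v² = 0.5 × 4.443 × 10^13 × (17300)² = 6.649 × 10^21 J
   = 6.649 × 10^21 / 4.184×10^15 = 1.589 × 10^6 Mt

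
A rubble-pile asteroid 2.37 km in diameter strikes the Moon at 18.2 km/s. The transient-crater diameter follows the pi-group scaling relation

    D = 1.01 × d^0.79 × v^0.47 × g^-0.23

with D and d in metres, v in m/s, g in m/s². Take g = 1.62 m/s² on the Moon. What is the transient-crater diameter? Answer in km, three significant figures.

D ≈ 42.1 km

In SI units: d = 2370 m, v = 18200 m/s.
d^0.79 = 2370^0.79 = 463.5
v^0.47 = 18200^0.47 = 100.5
g^-0.23 = 1.62^-0.23 = 0.8950
D = 1.01 × 463.5 × 100.5 × 0.8950 = 42108 m
   = 42.11 km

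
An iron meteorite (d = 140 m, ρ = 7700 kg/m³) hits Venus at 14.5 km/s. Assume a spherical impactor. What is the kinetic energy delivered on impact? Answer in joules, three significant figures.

E ≈ 1.16 × 10^18 J

v = 14500 m/s.
Mass m = (π/6) ρ d³ = (π/6) × 7700 × (140)³ = 1.106 × 10^10 kg
E = ½ m v² = 0.5 × 1.106 × 10^10 × (14500)² = 1.163 × 10^18 J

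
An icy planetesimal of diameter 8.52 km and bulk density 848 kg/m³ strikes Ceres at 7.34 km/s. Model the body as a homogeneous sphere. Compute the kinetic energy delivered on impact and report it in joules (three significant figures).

d = 8520 m; v = 7340 m/s.
Mass m = (π/6) ρ d³ = (π/6) × 848 × (8520)³ = 2.746 × 10^14 kg
E = ½ m v² = 0.5 × 2.746 × 10^14 × (7340)² = 7.397 × 10^21 J

E ≈ 7.40 × 10^21 J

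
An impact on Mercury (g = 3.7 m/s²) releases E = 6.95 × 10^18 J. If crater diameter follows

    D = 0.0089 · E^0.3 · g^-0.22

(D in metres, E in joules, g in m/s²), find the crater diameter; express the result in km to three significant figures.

D ≈ 3.00 km

E^0.3 = (6.95 × 10^18)^0.3 = 4.494 × 10^5
g^-0.22 = 3.7^-0.22 = 0.7499
D = 0.0089 × 4.494 × 10^5 × 0.7499 = 2999 m
   = 2.999 km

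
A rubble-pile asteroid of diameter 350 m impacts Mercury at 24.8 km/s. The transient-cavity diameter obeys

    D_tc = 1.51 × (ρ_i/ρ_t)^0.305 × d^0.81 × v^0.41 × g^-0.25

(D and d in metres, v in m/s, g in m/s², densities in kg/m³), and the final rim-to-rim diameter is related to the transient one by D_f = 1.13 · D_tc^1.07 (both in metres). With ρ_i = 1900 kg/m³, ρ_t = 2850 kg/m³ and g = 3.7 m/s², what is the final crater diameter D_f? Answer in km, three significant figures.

D_f ≈ 14.7 km

v = 24800 m/s.
(ρ_i/ρ_t)^0.305 = (1900/2850)^0.305 = 0.8837
d^0.81 = 350^0.81 = 115.0
v^0.41 = 24800^0.41 = 63.35
g^-0.25 = 3.7^-0.25 = 0.7210
D_tc = 1.51 × 0.8837 × 115.0 × 63.35 × 0.7210 = 7009 m
D_f = 1.13 × (7009)^1.07 = 14721 m
     = 14.72 km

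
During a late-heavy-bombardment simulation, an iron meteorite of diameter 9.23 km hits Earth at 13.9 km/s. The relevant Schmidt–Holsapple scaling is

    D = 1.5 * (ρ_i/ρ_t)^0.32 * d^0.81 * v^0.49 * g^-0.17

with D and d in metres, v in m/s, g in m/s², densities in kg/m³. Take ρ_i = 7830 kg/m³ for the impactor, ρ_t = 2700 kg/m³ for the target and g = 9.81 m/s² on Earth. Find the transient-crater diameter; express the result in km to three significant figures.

In SI units: d = 9230 m, v = 13900 m/s.
(ρ_i/ρ_t)^0.32 = (7830/2700)^0.32 = 1.406
d^0.81 = 9230^0.81 = 1629
v^0.49 = 13900^0.49 = 107.2
g^-0.17 = 9.81^-0.17 = 0.6783
D = 1.5 × 1.406 × 1629 × 107.2 × 0.6783 = 2.498 × 10^5 m
   = 249.8 km

D ≈ 250 km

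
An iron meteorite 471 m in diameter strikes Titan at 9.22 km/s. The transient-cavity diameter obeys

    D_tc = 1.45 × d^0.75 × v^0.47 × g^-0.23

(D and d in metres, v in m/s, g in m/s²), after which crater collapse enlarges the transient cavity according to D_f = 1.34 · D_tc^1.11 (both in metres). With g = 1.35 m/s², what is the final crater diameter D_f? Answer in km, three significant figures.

v = 9220 m/s.
d^0.75 = 471^0.75 = 101.1
v^0.47 = 9220^0.47 = 73.02
g^-0.23 = 1.35^-0.23 = 0.9333
D_tc = 1.45 × 101.1 × 73.02 × 0.9333 = 9990 m
D_f = 1.34 × (9990)^1.11 = 36866 m
     = 36.87 km

D_f ≈ 36.9 km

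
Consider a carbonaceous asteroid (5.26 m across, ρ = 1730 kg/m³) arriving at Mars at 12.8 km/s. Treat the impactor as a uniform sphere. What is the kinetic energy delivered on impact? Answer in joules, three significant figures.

v = 12800 m/s.
Mass m = (π/6) ρ d³ = (π/6) × 1730 × (5.26)³ = 1.318 × 10^5 kg
E = ½ m v² = 0.5 × 1.318 × 10^5 × (12800)² = 1.080 × 10^13 J

E ≈ 1.08 × 10^13 J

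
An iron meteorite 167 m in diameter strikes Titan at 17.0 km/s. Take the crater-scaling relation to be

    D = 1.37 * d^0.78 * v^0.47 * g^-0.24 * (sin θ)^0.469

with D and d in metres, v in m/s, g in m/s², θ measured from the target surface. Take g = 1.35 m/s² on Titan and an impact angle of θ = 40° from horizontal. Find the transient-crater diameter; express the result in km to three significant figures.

In SI units: v = 17000 m/s.
d^0.78 = 167^0.78 = 54.17
v^0.47 = 17000^0.47 = 97.34
g^-0.24 = 1.35^-0.24 = 0.9305
(sin 40°)^0.469 = 0.6428^0.469 = 0.8128
D = 1.37 × 54.17 × 97.34 × 0.9305 × 0.8128 = 5463 m
   = 5.463 km

D ≈ 5.46 km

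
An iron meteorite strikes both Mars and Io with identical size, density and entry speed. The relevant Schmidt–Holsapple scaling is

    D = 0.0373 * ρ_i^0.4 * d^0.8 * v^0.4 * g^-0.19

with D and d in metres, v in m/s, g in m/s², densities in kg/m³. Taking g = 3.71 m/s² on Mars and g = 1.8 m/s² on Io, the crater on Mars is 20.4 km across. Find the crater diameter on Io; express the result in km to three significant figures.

All impactor-dependent factors cancel in the ratio, leaving D_Io/D_Mars = (g_Io/g_Mars)^-0.19.
(1.8/3.71)^-0.19 = 0.4852^-0.19 = 1.147
D_Io = 1.147 × 20.4 km = 23.4 km

D ≈ 23.4 km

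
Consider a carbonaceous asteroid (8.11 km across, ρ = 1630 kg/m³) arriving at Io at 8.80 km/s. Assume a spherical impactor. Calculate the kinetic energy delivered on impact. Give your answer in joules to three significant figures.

E ≈ 1.76 × 10^22 J

d = 8110 m; v = 8800 m/s.
Mass m = (π/6) ρ d³ = (π/6) × 1630 × (8110)³ = 4.552 × 10^14 kg
E = ½ m v² = 0.5 × 4.552 × 10^14 × (8800)² = 1.763 × 10^22 J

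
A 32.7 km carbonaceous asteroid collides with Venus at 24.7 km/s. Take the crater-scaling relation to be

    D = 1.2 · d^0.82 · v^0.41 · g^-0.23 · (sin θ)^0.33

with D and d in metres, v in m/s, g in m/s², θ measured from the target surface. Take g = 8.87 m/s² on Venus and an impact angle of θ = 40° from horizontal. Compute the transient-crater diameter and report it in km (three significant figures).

D ≈ 200 km

In SI units: d = 32700 m, v = 24700 m/s.
d^0.82 = 32700^0.82 = 5034
v^0.41 = 24700^0.41 = 63.24
g^-0.23 = 8.87^-0.23 = 0.6053
(sin 40°)^0.33 = 0.6428^0.33 = 0.8643
D = 1.2 × 5034 × 63.24 × 0.6053 × 0.8643 = 1.999 × 10^5 m
   = 199.9 km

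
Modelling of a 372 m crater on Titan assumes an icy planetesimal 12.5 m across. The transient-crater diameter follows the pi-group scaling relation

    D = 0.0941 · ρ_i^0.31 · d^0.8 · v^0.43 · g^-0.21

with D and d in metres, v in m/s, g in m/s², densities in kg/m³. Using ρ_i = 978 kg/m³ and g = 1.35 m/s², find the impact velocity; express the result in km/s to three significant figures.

v ≈ 17.1 km/s

Rearranging for v: v = [D / (0.0941 · 978^0.31 · 12.5^0.8 · 1.35^-0.21)]^(1/0.43).
978^0.31 = 8.453
12.5^0.8 = 7.543
1.35^-0.21 = 0.9389
Denominator = 0.0941 × 8.453 × 7.543 × 0.9389 = 5.633
D / 5.633 = 372 / 5.633 = 66.04
v = 66.04^(1/0.43) = 66.04^2.3256 = 17066 m/s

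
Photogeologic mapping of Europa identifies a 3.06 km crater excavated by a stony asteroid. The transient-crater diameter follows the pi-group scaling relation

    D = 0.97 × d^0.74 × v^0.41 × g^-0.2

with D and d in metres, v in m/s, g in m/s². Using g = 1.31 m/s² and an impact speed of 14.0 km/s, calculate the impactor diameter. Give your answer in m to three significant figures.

Rearranging for d: d = [D / (0.97 · 14000^0.41 · 1.31^-0.2)]^(1/0.74).
D = 3060 m.
14000^0.41 = 50.11
1.31^-0.2 = 0.9474
Denominator = 0.97 × 50.11 × 0.9474 = 46.05
D / 46.05 = 3060 / 46.05 = 66.45
d = 66.45^(1/0.74) = 66.45^1.3514 = 290.3 m

d ≈ 290 m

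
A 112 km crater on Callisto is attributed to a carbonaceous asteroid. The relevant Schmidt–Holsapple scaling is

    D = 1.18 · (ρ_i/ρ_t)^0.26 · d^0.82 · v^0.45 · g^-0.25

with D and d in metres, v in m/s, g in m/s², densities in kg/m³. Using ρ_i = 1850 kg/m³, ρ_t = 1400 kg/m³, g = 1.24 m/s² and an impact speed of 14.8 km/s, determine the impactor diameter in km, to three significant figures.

Rearranging for d: d = [D / (1.18 · (1850/1400)^0.26 · 14800^0.45 · 1.24^-0.25)]^(1/0.82).
D = 112000 m.
(1850/1400)^0.26 = 1.075
14800^0.45 = 75.27
1.24^-0.25 = 0.9476
Denominator = 1.18 × 1.075 × 75.27 × 0.9476 = 90.48
D / 90.48 = 112000 / 90.48 = 1238
d = 1238^(1/0.82) = 1238^1.2195 = 5910 m

d ≈ 5.91 km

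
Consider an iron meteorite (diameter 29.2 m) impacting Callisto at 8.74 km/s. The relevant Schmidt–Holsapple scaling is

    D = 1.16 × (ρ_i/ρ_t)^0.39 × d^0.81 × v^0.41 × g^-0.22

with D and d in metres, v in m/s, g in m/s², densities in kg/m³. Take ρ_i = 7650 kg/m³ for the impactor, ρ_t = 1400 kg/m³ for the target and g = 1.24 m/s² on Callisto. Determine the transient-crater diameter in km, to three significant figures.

In SI units: v = 8740 m/s.
(ρ_i/ρ_t)^0.39 = (7650/1400)^0.39 = 1.939
d^0.81 = 29.2^0.81 = 15.38
v^0.41 = 8740^0.41 = 41.31
g^-0.22 = 1.24^-0.22 = 0.9538
D = 1.16 × 1.939 × 15.38 × 41.31 × 0.9538 = 1363 m
   = 1.363 km

D ≈ 1.36 km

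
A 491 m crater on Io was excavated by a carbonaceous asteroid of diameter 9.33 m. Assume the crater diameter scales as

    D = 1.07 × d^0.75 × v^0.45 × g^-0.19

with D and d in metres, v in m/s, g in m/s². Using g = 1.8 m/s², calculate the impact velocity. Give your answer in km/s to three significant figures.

Rearranging for v: v = [D / (1.07 · 9.33^0.75 · 1.8^-0.19)]^(1/0.45).
9.33^0.75 = 5.338
1.8^-0.19 = 0.8943
Denominator = 1.07 × 5.338 × 0.8943 = 5.108
D / 5.108 = 491 / 5.108 = 96.12
v = 96.12^(1/0.45) = 96.12^2.2222 = 25481 m/s

v ≈ 25.5 km/s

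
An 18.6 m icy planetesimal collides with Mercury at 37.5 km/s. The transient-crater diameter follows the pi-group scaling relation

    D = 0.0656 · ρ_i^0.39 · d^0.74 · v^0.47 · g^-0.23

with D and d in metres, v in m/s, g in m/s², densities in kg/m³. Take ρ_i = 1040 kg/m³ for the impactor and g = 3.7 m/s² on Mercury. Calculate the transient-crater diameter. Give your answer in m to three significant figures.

D ≈ 896 m

In SI units: v = 37500 m/s.
ρ_i^0.39 = 1040^0.39 = 15.02
d^0.74 = 18.6^0.74 = 8.698
v^0.47 = 37500^0.47 = 141.2
g^-0.23 = 3.7^-0.23 = 0.7401
D = 0.0656 × 15.02 × 8.698 × 141.2 × 0.7401 = 895.6 m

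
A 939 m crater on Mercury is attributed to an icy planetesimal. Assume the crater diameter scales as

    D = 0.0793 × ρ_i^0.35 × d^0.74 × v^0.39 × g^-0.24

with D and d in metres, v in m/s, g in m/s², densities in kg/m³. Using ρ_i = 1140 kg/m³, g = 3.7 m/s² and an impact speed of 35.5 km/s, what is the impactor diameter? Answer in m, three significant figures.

d ≈ 70.0 m

Rearranging for d: d = [D / (0.0793 · 1140^0.35 · 35500^0.39 · 3.7^-0.24)]^(1/0.74).
1140^0.35 = 11.75
35500^0.39 = 59.51
3.7^-0.24 = 0.7305
Denominator = 0.0793 × 11.75 × 59.51 × 0.7305 = 40.51
D / 40.51 = 939 / 40.51 = 23.18
d = 23.18^(1/0.74) = 23.18^1.3514 = 69.95 m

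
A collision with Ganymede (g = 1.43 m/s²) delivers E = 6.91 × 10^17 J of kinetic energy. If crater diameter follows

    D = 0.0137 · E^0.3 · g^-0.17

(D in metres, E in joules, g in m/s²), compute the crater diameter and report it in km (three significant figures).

E^0.3 = (6.91 × 10^17)^0.3 = 2.248 × 10^5
g^-0.17 = 1.43^-0.17 = 0.9410
D = 0.0137 × 2.248 × 10^5 × 0.9410 = 2898 m
   = 2.898 km

D ≈ 2.90 km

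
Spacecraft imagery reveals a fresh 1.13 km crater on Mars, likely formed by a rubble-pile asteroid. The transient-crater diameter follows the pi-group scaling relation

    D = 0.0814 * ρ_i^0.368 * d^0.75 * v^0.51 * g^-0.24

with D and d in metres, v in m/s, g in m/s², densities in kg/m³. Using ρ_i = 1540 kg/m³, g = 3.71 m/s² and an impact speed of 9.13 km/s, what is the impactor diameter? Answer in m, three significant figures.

d ≈ 28.1 m

Rearranging for d: d = [D / (0.0814 · 1540^0.368 · 9130^0.51 · 3.71^-0.24)]^(1/0.75).
D = 1130 m.
1540^0.368 = 14.89
9130^0.51 = 104.7
3.71^-0.24 = 0.7300
Denominator = 0.0814 × 14.89 × 104.7 × 0.7300 = 92.64
D / 92.64 = 1130 / 92.64 = 12.20
d = 12.20^(1/0.75) = 12.20^1.3333 = 28.08 m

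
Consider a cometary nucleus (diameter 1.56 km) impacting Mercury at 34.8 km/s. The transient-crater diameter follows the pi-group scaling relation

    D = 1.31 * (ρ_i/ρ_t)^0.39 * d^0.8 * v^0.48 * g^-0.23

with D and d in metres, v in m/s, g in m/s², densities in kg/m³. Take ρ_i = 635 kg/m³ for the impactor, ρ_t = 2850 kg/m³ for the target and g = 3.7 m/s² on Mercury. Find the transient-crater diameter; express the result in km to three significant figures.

D ≈ 29.3 km

In SI units: d = 1560 m, v = 34800 m/s.
(ρ_i/ρ_t)^0.39 = (635/2850)^0.39 = 0.5568
d^0.8 = 1560^0.8 = 358.5
v^0.48 = 34800^0.48 = 151.3
g^-0.23 = 3.7^-0.23 = 0.7401
D = 1.31 × 0.5568 × 358.5 × 151.3 × 0.7401 = 29281 m
   = 29.28 km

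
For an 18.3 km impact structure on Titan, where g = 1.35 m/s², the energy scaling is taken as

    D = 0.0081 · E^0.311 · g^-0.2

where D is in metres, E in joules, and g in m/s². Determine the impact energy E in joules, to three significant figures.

Rearranging: E = [D / (0.0081 · g^-0.2)]^(1/0.311).
D = 18300 m.
g^-0.2 = 1.35^-0.2 = 0.9417
D / (0.0081 × 0.9417) = 18300 / (7.628 × 10^-3) = 2.399 × 10^6
E = (2.399 × 10^6)^3.2154 = 3.269 × 10^20 J

E ≈ 3.27 × 10^20 J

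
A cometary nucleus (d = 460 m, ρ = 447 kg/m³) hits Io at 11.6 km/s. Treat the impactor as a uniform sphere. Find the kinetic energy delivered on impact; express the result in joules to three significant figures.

v = 11600 m/s.
Mass m = (π/6) ρ d³ = (π/6) × 447 × (460)³ = 2.278 × 10^10 kg
E = ½ m v² = 0.5 × 2.278 × 10^10 × (11600)² = 1.533 × 10^18 J

E ≈ 1.53 × 10^18 J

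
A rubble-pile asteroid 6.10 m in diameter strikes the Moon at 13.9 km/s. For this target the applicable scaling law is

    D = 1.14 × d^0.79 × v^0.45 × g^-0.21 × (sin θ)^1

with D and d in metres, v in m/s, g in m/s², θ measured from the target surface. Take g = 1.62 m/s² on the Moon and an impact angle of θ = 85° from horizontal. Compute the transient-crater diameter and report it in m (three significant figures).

D ≈ 313 m

In SI units: v = 13900 m/s.
d^0.79 = 6.1^0.79 = 4.173
v^0.45 = 13900^0.45 = 73.17
g^-0.21 = 1.62^-0.21 = 0.9037
(sin 85°)^1 = 0.9962^1 = 0.9962
D = 1.14 × 4.173 × 73.17 × 0.9037 × 0.9962 = 313.4 m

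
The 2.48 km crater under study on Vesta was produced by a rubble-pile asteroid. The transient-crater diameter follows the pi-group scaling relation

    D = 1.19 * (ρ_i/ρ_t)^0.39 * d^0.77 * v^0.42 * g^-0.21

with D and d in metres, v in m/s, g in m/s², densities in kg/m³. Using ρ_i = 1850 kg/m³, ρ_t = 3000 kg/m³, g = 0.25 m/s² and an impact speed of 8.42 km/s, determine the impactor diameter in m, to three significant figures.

Rearranging for d: d = [D / (1.19 · (1850/3000)^0.39 · 8420^0.42 · 0.25^-0.21)]^(1/0.77).
D = 2480 m.
(1850/3000)^0.39 = 0.8282
8420^0.42 = 44.53
0.25^-0.21 = 1.338
Denominator = 1.19 × 0.8282 × 44.53 × 1.338 = 58.72
D / 58.72 = 2480 / 58.72 = 42.23
d = 42.23^(1/0.77) = 42.23^1.2987 = 129.2 m

d ≈ 129 m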